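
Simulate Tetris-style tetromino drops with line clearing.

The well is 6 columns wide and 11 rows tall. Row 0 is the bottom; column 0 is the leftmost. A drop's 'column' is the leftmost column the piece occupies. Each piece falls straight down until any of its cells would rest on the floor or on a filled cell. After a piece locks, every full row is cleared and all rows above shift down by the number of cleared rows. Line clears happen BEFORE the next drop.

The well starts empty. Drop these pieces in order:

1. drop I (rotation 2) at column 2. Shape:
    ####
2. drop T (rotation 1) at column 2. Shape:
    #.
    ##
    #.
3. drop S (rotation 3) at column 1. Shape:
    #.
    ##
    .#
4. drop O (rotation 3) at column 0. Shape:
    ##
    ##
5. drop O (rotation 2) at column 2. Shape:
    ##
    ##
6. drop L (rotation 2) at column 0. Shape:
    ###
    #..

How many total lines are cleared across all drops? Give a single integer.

Drop 1: I rot2 at col 2 lands with bottom-row=0; cleared 0 line(s) (total 0); column heights now [0 0 1 1 1 1], max=1
Drop 2: T rot1 at col 2 lands with bottom-row=1; cleared 0 line(s) (total 0); column heights now [0 0 4 3 1 1], max=4
Drop 3: S rot3 at col 1 lands with bottom-row=4; cleared 0 line(s) (total 0); column heights now [0 7 6 3 1 1], max=7
Drop 4: O rot3 at col 0 lands with bottom-row=7; cleared 0 line(s) (total 0); column heights now [9 9 6 3 1 1], max=9
Drop 5: O rot2 at col 2 lands with bottom-row=6; cleared 0 line(s) (total 0); column heights now [9 9 8 8 1 1], max=9
Drop 6: L rot2 at col 0 lands with bottom-row=9; cleared 0 line(s) (total 0); column heights now [11 11 11 8 1 1], max=11

Answer: 0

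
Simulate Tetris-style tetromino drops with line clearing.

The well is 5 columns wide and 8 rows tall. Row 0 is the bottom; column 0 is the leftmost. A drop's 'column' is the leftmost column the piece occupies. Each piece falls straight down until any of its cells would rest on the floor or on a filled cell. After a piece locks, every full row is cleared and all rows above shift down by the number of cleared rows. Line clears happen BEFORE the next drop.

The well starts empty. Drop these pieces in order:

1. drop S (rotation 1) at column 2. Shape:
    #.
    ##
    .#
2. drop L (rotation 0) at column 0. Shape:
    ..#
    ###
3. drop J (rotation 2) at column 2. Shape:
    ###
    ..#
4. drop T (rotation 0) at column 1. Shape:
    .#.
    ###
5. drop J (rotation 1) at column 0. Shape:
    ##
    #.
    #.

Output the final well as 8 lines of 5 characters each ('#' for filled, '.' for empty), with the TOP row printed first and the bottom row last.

Drop 1: S rot1 at col 2 lands with bottom-row=0; cleared 0 line(s) (total 0); column heights now [0 0 3 2 0], max=3
Drop 2: L rot0 at col 0 lands with bottom-row=3; cleared 0 line(s) (total 0); column heights now [4 4 5 2 0], max=5
Drop 3: J rot2 at col 2 lands with bottom-row=4; cleared 0 line(s) (total 0); column heights now [4 4 6 6 6], max=6
Drop 4: T rot0 at col 1 lands with bottom-row=6; cleared 0 line(s) (total 0); column heights now [4 7 8 7 6], max=8
Drop 5: J rot1 at col 0 lands with bottom-row=5; cleared 0 line(s) (total 0); column heights now [8 8 8 7 6], max=8

Answer: ###..
####.
#.###
..#.#
###..
..#..
..##.
...#.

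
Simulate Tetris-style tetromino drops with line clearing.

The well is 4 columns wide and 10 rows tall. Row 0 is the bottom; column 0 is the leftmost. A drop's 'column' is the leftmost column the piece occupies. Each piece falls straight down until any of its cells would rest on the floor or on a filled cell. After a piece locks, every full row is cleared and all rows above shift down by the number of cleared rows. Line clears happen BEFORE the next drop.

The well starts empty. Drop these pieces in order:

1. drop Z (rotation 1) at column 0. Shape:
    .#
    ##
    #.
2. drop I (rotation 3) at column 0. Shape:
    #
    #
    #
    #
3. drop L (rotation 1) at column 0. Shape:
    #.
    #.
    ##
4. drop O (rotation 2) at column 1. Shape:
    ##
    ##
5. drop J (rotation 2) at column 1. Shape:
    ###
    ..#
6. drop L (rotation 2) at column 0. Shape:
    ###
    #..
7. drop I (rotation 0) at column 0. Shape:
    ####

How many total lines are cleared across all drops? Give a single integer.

Drop 1: Z rot1 at col 0 lands with bottom-row=0; cleared 0 line(s) (total 0); column heights now [2 3 0 0], max=3
Drop 2: I rot3 at col 0 lands with bottom-row=2; cleared 0 line(s) (total 0); column heights now [6 3 0 0], max=6
Drop 3: L rot1 at col 0 lands with bottom-row=6; cleared 0 line(s) (total 0); column heights now [9 7 0 0], max=9
Drop 4: O rot2 at col 1 lands with bottom-row=7; cleared 0 line(s) (total 0); column heights now [9 9 9 0], max=9
Drop 5: J rot2 at col 1 lands with bottom-row=8; cleared 1 line(s) (total 1); column heights now [8 9 9 9], max=9
Drop 6: L rot2 at col 0 lands with bottom-row=8; cleared 1 line(s) (total 2); column heights now [9 9 9 0], max=9
Drop 7: I rot0 at col 0 lands with bottom-row=9; cleared 1 line(s) (total 3); column heights now [9 9 9 0], max=9

Answer: 3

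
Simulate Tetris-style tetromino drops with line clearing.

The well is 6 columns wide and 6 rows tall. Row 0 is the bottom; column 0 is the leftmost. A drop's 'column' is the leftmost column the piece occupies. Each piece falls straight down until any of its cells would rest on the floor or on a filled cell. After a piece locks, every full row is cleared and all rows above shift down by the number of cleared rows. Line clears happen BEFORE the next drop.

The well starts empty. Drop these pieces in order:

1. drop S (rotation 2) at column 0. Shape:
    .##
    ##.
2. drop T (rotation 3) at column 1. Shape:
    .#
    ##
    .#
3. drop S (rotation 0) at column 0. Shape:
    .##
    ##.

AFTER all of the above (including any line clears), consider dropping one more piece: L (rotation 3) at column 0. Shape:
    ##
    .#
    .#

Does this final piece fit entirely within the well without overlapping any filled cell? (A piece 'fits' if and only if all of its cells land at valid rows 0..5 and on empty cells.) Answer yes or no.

Drop 1: S rot2 at col 0 lands with bottom-row=0; cleared 0 line(s) (total 0); column heights now [1 2 2 0 0 0], max=2
Drop 2: T rot3 at col 1 lands with bottom-row=2; cleared 0 line(s) (total 0); column heights now [1 4 5 0 0 0], max=5
Drop 3: S rot0 at col 0 lands with bottom-row=4; cleared 0 line(s) (total 0); column heights now [5 6 6 0 0 0], max=6
Test piece L rot3 at col 0 (width 2): heights before test = [5 6 6 0 0 0]; fits = False

Answer: no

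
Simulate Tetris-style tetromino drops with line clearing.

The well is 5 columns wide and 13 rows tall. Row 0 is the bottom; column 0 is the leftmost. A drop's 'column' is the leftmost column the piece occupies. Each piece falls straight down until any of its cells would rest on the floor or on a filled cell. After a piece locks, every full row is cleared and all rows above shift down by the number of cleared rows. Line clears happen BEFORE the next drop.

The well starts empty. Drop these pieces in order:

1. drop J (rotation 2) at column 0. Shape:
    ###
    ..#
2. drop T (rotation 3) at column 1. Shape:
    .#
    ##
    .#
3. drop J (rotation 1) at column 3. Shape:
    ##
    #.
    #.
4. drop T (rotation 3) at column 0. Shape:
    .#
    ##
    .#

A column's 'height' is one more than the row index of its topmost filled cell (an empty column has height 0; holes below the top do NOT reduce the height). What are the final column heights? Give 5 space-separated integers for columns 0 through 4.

Drop 1: J rot2 at col 0 lands with bottom-row=0; cleared 0 line(s) (total 0); column heights now [2 2 2 0 0], max=2
Drop 2: T rot3 at col 1 lands with bottom-row=2; cleared 0 line(s) (total 0); column heights now [2 4 5 0 0], max=5
Drop 3: J rot1 at col 3 lands with bottom-row=0; cleared 0 line(s) (total 0); column heights now [2 4 5 3 3], max=5
Drop 4: T rot3 at col 0 lands with bottom-row=4; cleared 0 line(s) (total 0); column heights now [6 7 5 3 3], max=7

Answer: 6 7 5 3 3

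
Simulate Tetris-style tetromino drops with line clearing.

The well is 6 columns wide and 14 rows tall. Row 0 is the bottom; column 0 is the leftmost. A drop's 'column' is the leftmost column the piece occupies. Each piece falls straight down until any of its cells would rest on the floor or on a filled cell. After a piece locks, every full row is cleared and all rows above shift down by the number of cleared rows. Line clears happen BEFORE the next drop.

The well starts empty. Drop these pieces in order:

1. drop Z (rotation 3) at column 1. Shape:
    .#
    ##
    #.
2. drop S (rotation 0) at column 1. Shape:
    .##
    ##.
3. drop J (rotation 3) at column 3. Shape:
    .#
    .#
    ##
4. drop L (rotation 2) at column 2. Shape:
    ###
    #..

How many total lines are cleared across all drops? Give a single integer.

Drop 1: Z rot3 at col 1 lands with bottom-row=0; cleared 0 line(s) (total 0); column heights now [0 2 3 0 0 0], max=3
Drop 2: S rot0 at col 1 lands with bottom-row=3; cleared 0 line(s) (total 0); column heights now [0 4 5 5 0 0], max=5
Drop 3: J rot3 at col 3 lands with bottom-row=5; cleared 0 line(s) (total 0); column heights now [0 4 5 6 8 0], max=8
Drop 4: L rot2 at col 2 lands with bottom-row=7; cleared 0 line(s) (total 0); column heights now [0 4 9 9 9 0], max=9

Answer: 0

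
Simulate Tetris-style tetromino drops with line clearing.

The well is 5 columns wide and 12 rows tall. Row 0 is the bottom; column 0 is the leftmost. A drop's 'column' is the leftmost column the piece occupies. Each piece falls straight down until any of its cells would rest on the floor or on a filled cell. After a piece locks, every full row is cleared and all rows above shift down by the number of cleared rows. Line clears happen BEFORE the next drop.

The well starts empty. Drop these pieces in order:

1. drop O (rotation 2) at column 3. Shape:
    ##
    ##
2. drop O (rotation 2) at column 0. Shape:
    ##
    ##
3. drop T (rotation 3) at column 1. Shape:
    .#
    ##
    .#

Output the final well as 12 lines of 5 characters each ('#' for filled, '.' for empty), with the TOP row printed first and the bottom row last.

Drop 1: O rot2 at col 3 lands with bottom-row=0; cleared 0 line(s) (total 0); column heights now [0 0 0 2 2], max=2
Drop 2: O rot2 at col 0 lands with bottom-row=0; cleared 0 line(s) (total 0); column heights now [2 2 0 2 2], max=2
Drop 3: T rot3 at col 1 lands with bottom-row=1; cleared 1 line(s) (total 1); column heights now [1 2 3 1 1], max=3

Answer: .....
.....
.....
.....
.....
.....
.....
.....
.....
..#..
.##..
##.##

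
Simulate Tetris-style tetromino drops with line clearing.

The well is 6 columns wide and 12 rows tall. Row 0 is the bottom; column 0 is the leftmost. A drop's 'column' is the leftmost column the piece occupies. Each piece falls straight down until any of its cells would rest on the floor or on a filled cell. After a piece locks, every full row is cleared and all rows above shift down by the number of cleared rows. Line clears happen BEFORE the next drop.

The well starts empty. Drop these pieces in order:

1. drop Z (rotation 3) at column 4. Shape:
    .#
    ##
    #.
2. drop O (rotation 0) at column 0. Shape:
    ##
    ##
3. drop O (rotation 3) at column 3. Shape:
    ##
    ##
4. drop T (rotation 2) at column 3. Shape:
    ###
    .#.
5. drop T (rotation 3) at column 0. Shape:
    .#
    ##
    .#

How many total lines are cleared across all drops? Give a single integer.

Drop 1: Z rot3 at col 4 lands with bottom-row=0; cleared 0 line(s) (total 0); column heights now [0 0 0 0 2 3], max=3
Drop 2: O rot0 at col 0 lands with bottom-row=0; cleared 0 line(s) (total 0); column heights now [2 2 0 0 2 3], max=3
Drop 3: O rot3 at col 3 lands with bottom-row=2; cleared 0 line(s) (total 0); column heights now [2 2 0 4 4 3], max=4
Drop 4: T rot2 at col 3 lands with bottom-row=4; cleared 0 line(s) (total 0); column heights now [2 2 0 6 6 6], max=6
Drop 5: T rot3 at col 0 lands with bottom-row=2; cleared 0 line(s) (total 0); column heights now [4 5 0 6 6 6], max=6

Answer: 0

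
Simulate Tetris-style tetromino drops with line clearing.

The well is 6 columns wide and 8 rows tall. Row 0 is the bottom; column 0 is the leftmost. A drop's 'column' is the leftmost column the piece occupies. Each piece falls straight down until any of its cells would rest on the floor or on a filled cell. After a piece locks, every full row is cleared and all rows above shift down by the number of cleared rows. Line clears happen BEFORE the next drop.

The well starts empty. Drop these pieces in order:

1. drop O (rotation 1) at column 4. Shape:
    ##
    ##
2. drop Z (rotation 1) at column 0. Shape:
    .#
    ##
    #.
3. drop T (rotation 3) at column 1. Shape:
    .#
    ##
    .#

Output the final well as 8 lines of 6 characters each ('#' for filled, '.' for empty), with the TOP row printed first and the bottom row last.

Answer: ......
......
......
..#...
.##...
.##...
##..##
#...##

Derivation:
Drop 1: O rot1 at col 4 lands with bottom-row=0; cleared 0 line(s) (total 0); column heights now [0 0 0 0 2 2], max=2
Drop 2: Z rot1 at col 0 lands with bottom-row=0; cleared 0 line(s) (total 0); column heights now [2 3 0 0 2 2], max=3
Drop 3: T rot3 at col 1 lands with bottom-row=2; cleared 0 line(s) (total 0); column heights now [2 4 5 0 2 2], max=5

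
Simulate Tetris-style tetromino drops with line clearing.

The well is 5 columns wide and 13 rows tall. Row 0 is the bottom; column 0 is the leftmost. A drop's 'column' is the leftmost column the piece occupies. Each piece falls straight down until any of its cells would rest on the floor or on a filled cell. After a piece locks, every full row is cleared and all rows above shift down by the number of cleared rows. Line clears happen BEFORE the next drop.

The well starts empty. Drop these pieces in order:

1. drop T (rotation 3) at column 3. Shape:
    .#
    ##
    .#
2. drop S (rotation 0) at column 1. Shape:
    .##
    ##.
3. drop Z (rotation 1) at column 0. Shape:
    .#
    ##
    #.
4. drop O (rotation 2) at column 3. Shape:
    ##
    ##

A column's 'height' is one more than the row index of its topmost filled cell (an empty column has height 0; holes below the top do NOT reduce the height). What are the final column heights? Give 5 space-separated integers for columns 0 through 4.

Answer: 0 2 0 3 3

Derivation:
Drop 1: T rot3 at col 3 lands with bottom-row=0; cleared 0 line(s) (total 0); column heights now [0 0 0 2 3], max=3
Drop 2: S rot0 at col 1 lands with bottom-row=1; cleared 0 line(s) (total 0); column heights now [0 2 3 3 3], max=3
Drop 3: Z rot1 at col 0 lands with bottom-row=1; cleared 2 line(s) (total 2); column heights now [0 2 0 0 1], max=2
Drop 4: O rot2 at col 3 lands with bottom-row=1; cleared 0 line(s) (total 2); column heights now [0 2 0 3 3], max=3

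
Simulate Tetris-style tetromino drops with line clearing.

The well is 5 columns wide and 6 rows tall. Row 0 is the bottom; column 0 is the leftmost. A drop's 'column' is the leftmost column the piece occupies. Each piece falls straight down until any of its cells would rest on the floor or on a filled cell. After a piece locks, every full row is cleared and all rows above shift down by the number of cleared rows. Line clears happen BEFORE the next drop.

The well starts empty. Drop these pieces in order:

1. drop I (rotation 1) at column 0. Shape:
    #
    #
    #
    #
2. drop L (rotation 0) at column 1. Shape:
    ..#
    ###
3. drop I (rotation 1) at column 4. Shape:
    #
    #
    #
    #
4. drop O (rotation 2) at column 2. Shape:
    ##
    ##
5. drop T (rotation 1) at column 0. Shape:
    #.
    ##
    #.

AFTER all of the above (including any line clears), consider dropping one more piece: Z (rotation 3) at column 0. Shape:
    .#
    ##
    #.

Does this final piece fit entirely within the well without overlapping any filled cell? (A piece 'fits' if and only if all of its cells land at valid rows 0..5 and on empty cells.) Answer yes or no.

Answer: no

Derivation:
Drop 1: I rot1 at col 0 lands with bottom-row=0; cleared 0 line(s) (total 0); column heights now [4 0 0 0 0], max=4
Drop 2: L rot0 at col 1 lands with bottom-row=0; cleared 0 line(s) (total 0); column heights now [4 1 1 2 0], max=4
Drop 3: I rot1 at col 4 lands with bottom-row=0; cleared 1 line(s) (total 1); column heights now [3 0 0 1 3], max=3
Drop 4: O rot2 at col 2 lands with bottom-row=1; cleared 0 line(s) (total 1); column heights now [3 0 3 3 3], max=3
Drop 5: T rot1 at col 0 lands with bottom-row=3; cleared 0 line(s) (total 1); column heights now [6 5 3 3 3], max=6
Test piece Z rot3 at col 0 (width 2): heights before test = [6 5 3 3 3]; fits = False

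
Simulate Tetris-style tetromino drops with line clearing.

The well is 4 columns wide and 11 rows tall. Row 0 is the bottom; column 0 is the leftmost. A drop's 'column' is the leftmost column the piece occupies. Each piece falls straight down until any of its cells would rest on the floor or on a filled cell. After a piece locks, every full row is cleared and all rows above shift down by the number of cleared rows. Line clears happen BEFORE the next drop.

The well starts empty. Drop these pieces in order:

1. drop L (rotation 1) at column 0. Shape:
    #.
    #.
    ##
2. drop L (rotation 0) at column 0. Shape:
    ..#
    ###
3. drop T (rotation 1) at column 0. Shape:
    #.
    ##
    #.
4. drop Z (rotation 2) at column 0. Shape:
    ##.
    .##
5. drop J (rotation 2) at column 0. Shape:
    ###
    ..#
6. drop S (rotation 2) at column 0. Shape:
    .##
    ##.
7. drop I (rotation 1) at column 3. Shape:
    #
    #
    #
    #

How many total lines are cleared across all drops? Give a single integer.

Answer: 1

Derivation:
Drop 1: L rot1 at col 0 lands with bottom-row=0; cleared 0 line(s) (total 0); column heights now [3 1 0 0], max=3
Drop 2: L rot0 at col 0 lands with bottom-row=3; cleared 0 line(s) (total 0); column heights now [4 4 5 0], max=5
Drop 3: T rot1 at col 0 lands with bottom-row=4; cleared 0 line(s) (total 0); column heights now [7 6 5 0], max=7
Drop 4: Z rot2 at col 0 lands with bottom-row=6; cleared 0 line(s) (total 0); column heights now [8 8 7 0], max=8
Drop 5: J rot2 at col 0 lands with bottom-row=7; cleared 0 line(s) (total 0); column heights now [9 9 9 0], max=9
Drop 6: S rot2 at col 0 lands with bottom-row=9; cleared 0 line(s) (total 0); column heights now [10 11 11 0], max=11
Drop 7: I rot1 at col 3 lands with bottom-row=0; cleared 1 line(s) (total 1); column heights now [9 10 10 3], max=10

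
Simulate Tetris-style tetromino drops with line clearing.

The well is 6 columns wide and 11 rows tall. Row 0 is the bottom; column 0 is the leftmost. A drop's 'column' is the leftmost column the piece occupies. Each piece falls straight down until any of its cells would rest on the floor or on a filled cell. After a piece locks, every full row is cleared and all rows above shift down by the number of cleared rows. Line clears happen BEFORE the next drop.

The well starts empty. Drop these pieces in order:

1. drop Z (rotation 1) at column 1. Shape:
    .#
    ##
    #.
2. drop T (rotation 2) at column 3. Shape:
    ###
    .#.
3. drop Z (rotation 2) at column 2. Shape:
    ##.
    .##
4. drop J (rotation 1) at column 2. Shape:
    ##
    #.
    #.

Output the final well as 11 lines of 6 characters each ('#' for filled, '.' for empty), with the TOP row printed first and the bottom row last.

Drop 1: Z rot1 at col 1 lands with bottom-row=0; cleared 0 line(s) (total 0); column heights now [0 2 3 0 0 0], max=3
Drop 2: T rot2 at col 3 lands with bottom-row=0; cleared 0 line(s) (total 0); column heights now [0 2 3 2 2 2], max=3
Drop 3: Z rot2 at col 2 lands with bottom-row=2; cleared 0 line(s) (total 0); column heights now [0 2 4 4 3 2], max=4
Drop 4: J rot1 at col 2 lands with bottom-row=4; cleared 0 line(s) (total 0); column heights now [0 2 7 7 3 2], max=7

Answer: ......
......
......
......
..##..
..#...
..#...
..##..
..###.
.#####
.#..#.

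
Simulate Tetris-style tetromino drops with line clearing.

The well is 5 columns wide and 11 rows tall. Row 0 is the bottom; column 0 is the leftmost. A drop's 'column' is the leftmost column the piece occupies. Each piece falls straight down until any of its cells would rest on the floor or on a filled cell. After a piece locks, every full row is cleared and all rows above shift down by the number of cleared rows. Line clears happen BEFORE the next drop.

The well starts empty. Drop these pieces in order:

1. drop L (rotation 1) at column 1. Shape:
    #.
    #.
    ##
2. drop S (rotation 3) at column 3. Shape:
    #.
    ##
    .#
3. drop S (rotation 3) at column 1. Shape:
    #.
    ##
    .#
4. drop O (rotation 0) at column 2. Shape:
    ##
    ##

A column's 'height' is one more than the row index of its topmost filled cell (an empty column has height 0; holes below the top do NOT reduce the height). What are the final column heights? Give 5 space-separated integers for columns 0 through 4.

Answer: 0 5 6 6 2

Derivation:
Drop 1: L rot1 at col 1 lands with bottom-row=0; cleared 0 line(s) (total 0); column heights now [0 3 1 0 0], max=3
Drop 2: S rot3 at col 3 lands with bottom-row=0; cleared 0 line(s) (total 0); column heights now [0 3 1 3 2], max=3
Drop 3: S rot3 at col 1 lands with bottom-row=2; cleared 0 line(s) (total 0); column heights now [0 5 4 3 2], max=5
Drop 4: O rot0 at col 2 lands with bottom-row=4; cleared 0 line(s) (total 0); column heights now [0 5 6 6 2], max=6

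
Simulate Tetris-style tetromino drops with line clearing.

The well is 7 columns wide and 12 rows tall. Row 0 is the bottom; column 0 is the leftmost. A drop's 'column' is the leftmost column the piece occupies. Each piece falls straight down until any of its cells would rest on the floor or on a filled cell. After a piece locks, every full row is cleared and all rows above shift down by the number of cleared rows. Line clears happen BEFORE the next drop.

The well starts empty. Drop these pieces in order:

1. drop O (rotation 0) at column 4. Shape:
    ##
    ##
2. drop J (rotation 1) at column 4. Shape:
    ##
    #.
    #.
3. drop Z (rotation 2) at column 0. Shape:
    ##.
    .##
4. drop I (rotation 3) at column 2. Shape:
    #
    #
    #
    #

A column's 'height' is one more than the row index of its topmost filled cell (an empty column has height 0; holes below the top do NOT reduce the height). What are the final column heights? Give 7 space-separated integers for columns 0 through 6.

Answer: 2 2 5 0 5 5 0

Derivation:
Drop 1: O rot0 at col 4 lands with bottom-row=0; cleared 0 line(s) (total 0); column heights now [0 0 0 0 2 2 0], max=2
Drop 2: J rot1 at col 4 lands with bottom-row=2; cleared 0 line(s) (total 0); column heights now [0 0 0 0 5 5 0], max=5
Drop 3: Z rot2 at col 0 lands with bottom-row=0; cleared 0 line(s) (total 0); column heights now [2 2 1 0 5 5 0], max=5
Drop 4: I rot3 at col 2 lands with bottom-row=1; cleared 0 line(s) (total 0); column heights now [2 2 5 0 5 5 0], max=5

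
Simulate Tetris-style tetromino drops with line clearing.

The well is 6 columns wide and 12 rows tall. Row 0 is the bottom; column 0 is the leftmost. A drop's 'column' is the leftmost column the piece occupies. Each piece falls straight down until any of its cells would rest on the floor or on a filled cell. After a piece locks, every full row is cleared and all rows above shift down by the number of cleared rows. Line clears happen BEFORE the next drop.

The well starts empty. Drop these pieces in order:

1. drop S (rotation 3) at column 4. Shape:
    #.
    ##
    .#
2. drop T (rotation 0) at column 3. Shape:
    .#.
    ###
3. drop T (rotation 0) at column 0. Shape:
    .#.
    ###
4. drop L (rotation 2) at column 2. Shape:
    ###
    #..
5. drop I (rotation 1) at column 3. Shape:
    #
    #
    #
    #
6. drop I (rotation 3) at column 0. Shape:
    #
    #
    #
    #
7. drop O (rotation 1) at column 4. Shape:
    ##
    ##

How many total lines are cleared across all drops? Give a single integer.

Answer: 0

Derivation:
Drop 1: S rot3 at col 4 lands with bottom-row=0; cleared 0 line(s) (total 0); column heights now [0 0 0 0 3 2], max=3
Drop 2: T rot0 at col 3 lands with bottom-row=3; cleared 0 line(s) (total 0); column heights now [0 0 0 4 5 4], max=5
Drop 3: T rot0 at col 0 lands with bottom-row=0; cleared 0 line(s) (total 0); column heights now [1 2 1 4 5 4], max=5
Drop 4: L rot2 at col 2 lands with bottom-row=4; cleared 0 line(s) (total 0); column heights now [1 2 6 6 6 4], max=6
Drop 5: I rot1 at col 3 lands with bottom-row=6; cleared 0 line(s) (total 0); column heights now [1 2 6 10 6 4], max=10
Drop 6: I rot3 at col 0 lands with bottom-row=1; cleared 0 line(s) (total 0); column heights now [5 2 6 10 6 4], max=10
Drop 7: O rot1 at col 4 lands with bottom-row=6; cleared 0 line(s) (total 0); column heights now [5 2 6 10 8 8], max=10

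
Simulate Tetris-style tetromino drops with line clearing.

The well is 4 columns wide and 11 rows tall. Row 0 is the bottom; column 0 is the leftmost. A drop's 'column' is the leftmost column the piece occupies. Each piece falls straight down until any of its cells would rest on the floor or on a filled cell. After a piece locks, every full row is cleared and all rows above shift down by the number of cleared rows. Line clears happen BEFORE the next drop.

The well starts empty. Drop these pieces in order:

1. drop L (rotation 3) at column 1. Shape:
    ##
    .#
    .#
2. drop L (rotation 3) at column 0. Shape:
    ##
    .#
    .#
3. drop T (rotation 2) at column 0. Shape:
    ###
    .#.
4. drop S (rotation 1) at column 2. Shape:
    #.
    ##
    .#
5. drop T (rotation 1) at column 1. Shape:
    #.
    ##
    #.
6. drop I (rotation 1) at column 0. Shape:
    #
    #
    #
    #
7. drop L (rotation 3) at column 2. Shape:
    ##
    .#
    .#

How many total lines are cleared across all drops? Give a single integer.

Answer: 3

Derivation:
Drop 1: L rot3 at col 1 lands with bottom-row=0; cleared 0 line(s) (total 0); column heights now [0 3 3 0], max=3
Drop 2: L rot3 at col 0 lands with bottom-row=3; cleared 0 line(s) (total 0); column heights now [6 6 3 0], max=6
Drop 3: T rot2 at col 0 lands with bottom-row=6; cleared 0 line(s) (total 0); column heights now [8 8 8 0], max=8
Drop 4: S rot1 at col 2 lands with bottom-row=7; cleared 1 line(s) (total 1); column heights now [6 7 9 8], max=9
Drop 5: T rot1 at col 1 lands with bottom-row=8; cleared 0 line(s) (total 1); column heights now [6 11 10 8], max=11
Drop 6: I rot1 at col 0 lands with bottom-row=6; cleared 0 line(s) (total 1); column heights now [10 11 10 8], max=11
Drop 7: L rot3 at col 2 lands with bottom-row=8; cleared 2 line(s) (total 3); column heights now [8 9 9 9], max=9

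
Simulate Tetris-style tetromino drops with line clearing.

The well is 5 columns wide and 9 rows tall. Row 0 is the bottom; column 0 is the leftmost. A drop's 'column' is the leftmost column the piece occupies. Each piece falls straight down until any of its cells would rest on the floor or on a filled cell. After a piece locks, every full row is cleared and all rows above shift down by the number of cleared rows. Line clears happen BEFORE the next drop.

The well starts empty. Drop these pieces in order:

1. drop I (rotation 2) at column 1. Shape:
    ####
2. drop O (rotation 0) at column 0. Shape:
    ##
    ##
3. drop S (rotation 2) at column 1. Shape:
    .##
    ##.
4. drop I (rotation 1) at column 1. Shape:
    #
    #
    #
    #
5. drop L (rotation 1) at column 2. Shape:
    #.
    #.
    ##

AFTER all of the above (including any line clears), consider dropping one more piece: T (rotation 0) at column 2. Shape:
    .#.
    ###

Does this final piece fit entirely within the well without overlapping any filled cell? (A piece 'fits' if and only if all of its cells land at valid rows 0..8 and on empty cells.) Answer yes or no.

Answer: no

Derivation:
Drop 1: I rot2 at col 1 lands with bottom-row=0; cleared 0 line(s) (total 0); column heights now [0 1 1 1 1], max=1
Drop 2: O rot0 at col 0 lands with bottom-row=1; cleared 0 line(s) (total 0); column heights now [3 3 1 1 1], max=3
Drop 3: S rot2 at col 1 lands with bottom-row=3; cleared 0 line(s) (total 0); column heights now [3 4 5 5 1], max=5
Drop 4: I rot1 at col 1 lands with bottom-row=4; cleared 0 line(s) (total 0); column heights now [3 8 5 5 1], max=8
Drop 5: L rot1 at col 2 lands with bottom-row=5; cleared 0 line(s) (total 0); column heights now [3 8 8 6 1], max=8
Test piece T rot0 at col 2 (width 3): heights before test = [3 8 8 6 1]; fits = False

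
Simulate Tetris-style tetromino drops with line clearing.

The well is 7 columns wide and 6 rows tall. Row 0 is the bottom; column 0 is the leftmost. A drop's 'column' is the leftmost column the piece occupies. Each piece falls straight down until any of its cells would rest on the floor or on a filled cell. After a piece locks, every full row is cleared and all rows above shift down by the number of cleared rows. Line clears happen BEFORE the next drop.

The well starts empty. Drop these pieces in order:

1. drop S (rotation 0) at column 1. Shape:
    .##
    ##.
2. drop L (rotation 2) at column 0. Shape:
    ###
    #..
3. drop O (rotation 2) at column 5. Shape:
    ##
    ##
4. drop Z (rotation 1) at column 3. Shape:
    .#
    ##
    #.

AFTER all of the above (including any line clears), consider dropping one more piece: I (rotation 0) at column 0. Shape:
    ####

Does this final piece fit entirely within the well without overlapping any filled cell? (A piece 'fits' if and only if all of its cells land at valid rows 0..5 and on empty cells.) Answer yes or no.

Answer: yes

Derivation:
Drop 1: S rot0 at col 1 lands with bottom-row=0; cleared 0 line(s) (total 0); column heights now [0 1 2 2 0 0 0], max=2
Drop 2: L rot2 at col 0 lands with bottom-row=1; cleared 0 line(s) (total 0); column heights now [3 3 3 2 0 0 0], max=3
Drop 3: O rot2 at col 5 lands with bottom-row=0; cleared 0 line(s) (total 0); column heights now [3 3 3 2 0 2 2], max=3
Drop 4: Z rot1 at col 3 lands with bottom-row=2; cleared 0 line(s) (total 0); column heights now [3 3 3 4 5 2 2], max=5
Test piece I rot0 at col 0 (width 4): heights before test = [3 3 3 4 5 2 2]; fits = True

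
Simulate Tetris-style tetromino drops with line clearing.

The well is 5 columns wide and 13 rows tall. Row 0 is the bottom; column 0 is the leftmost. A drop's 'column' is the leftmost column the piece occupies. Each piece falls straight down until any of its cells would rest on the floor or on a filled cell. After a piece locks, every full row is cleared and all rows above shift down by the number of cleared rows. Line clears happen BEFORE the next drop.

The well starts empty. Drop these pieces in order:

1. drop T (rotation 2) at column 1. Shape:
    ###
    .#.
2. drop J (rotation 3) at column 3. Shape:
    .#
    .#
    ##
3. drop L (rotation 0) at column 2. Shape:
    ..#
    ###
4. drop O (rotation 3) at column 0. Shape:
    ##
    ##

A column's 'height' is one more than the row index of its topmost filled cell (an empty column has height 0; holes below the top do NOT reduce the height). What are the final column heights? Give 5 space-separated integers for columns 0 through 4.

Answer: 4 4 6 6 7

Derivation:
Drop 1: T rot2 at col 1 lands with bottom-row=0; cleared 0 line(s) (total 0); column heights now [0 2 2 2 0], max=2
Drop 2: J rot3 at col 3 lands with bottom-row=2; cleared 0 line(s) (total 0); column heights now [0 2 2 3 5], max=5
Drop 3: L rot0 at col 2 lands with bottom-row=5; cleared 0 line(s) (total 0); column heights now [0 2 6 6 7], max=7
Drop 4: O rot3 at col 0 lands with bottom-row=2; cleared 0 line(s) (total 0); column heights now [4 4 6 6 7], max=7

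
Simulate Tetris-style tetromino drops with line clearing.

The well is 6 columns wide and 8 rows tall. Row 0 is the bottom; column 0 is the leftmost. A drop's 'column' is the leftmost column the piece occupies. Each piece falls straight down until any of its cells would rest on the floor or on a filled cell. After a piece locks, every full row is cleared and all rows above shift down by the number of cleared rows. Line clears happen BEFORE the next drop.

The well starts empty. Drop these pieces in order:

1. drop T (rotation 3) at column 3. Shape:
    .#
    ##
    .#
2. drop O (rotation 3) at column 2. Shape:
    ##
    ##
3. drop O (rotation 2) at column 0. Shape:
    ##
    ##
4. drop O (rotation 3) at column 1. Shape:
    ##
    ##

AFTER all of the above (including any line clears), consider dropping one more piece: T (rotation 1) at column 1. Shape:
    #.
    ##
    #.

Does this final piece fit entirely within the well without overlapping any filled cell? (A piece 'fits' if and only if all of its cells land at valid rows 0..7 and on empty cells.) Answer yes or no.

Answer: no

Derivation:
Drop 1: T rot3 at col 3 lands with bottom-row=0; cleared 0 line(s) (total 0); column heights now [0 0 0 2 3 0], max=3
Drop 2: O rot3 at col 2 lands with bottom-row=2; cleared 0 line(s) (total 0); column heights now [0 0 4 4 3 0], max=4
Drop 3: O rot2 at col 0 lands with bottom-row=0; cleared 0 line(s) (total 0); column heights now [2 2 4 4 3 0], max=4
Drop 4: O rot3 at col 1 lands with bottom-row=4; cleared 0 line(s) (total 0); column heights now [2 6 6 4 3 0], max=6
Test piece T rot1 at col 1 (width 2): heights before test = [2 6 6 4 3 0]; fits = False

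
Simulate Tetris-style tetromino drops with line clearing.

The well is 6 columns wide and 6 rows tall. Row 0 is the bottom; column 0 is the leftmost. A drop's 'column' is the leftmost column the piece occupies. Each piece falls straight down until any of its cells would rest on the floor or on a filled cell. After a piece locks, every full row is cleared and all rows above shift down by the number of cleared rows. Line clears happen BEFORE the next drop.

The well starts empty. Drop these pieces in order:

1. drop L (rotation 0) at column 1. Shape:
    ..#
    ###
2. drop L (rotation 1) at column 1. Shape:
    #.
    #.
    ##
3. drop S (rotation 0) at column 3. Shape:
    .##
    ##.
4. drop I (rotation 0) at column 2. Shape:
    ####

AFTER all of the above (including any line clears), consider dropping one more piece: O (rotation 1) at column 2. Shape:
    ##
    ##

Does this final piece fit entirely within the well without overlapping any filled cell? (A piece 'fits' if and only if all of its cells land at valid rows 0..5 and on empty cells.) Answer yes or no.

Answer: no

Derivation:
Drop 1: L rot0 at col 1 lands with bottom-row=0; cleared 0 line(s) (total 0); column heights now [0 1 1 2 0 0], max=2
Drop 2: L rot1 at col 1 lands with bottom-row=1; cleared 0 line(s) (total 0); column heights now [0 4 2 2 0 0], max=4
Drop 3: S rot0 at col 3 lands with bottom-row=2; cleared 0 line(s) (total 0); column heights now [0 4 2 3 4 4], max=4
Drop 4: I rot0 at col 2 lands with bottom-row=4; cleared 0 line(s) (total 0); column heights now [0 4 5 5 5 5], max=5
Test piece O rot1 at col 2 (width 2): heights before test = [0 4 5 5 5 5]; fits = False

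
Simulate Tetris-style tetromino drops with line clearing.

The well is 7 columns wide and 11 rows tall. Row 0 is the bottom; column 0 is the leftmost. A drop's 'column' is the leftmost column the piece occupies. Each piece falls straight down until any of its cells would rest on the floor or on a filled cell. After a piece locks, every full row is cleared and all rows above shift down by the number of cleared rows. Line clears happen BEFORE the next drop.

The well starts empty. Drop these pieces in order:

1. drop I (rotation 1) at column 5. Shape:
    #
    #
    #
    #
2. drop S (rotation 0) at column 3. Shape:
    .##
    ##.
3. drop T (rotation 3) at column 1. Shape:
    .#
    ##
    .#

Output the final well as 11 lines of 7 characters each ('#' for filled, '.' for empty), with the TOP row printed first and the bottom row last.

Drop 1: I rot1 at col 5 lands with bottom-row=0; cleared 0 line(s) (total 0); column heights now [0 0 0 0 0 4 0], max=4
Drop 2: S rot0 at col 3 lands with bottom-row=3; cleared 0 line(s) (total 0); column heights now [0 0 0 4 5 5 0], max=5
Drop 3: T rot3 at col 1 lands with bottom-row=0; cleared 0 line(s) (total 0); column heights now [0 2 3 4 5 5 0], max=5

Answer: .......
.......
.......
.......
.......
.......
....##.
...###.
..#..#.
.##..#.
..#..#.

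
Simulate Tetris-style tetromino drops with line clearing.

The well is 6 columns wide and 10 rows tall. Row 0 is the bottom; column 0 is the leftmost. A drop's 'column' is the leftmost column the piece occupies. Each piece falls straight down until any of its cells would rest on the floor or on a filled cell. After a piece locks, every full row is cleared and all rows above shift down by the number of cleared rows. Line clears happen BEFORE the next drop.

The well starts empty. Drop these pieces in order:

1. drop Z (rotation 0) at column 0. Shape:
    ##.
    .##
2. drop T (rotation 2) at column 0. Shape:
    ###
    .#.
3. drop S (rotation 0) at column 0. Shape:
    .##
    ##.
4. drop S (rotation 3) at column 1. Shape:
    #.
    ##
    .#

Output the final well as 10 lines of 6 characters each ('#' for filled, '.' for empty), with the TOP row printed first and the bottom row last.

Answer: ......
.#....
.##...
..#...
.##...
##....
###...
.#....
##....
.##...

Derivation:
Drop 1: Z rot0 at col 0 lands with bottom-row=0; cleared 0 line(s) (total 0); column heights now [2 2 1 0 0 0], max=2
Drop 2: T rot2 at col 0 lands with bottom-row=2; cleared 0 line(s) (total 0); column heights now [4 4 4 0 0 0], max=4
Drop 3: S rot0 at col 0 lands with bottom-row=4; cleared 0 line(s) (total 0); column heights now [5 6 6 0 0 0], max=6
Drop 4: S rot3 at col 1 lands with bottom-row=6; cleared 0 line(s) (total 0); column heights now [5 9 8 0 0 0], max=9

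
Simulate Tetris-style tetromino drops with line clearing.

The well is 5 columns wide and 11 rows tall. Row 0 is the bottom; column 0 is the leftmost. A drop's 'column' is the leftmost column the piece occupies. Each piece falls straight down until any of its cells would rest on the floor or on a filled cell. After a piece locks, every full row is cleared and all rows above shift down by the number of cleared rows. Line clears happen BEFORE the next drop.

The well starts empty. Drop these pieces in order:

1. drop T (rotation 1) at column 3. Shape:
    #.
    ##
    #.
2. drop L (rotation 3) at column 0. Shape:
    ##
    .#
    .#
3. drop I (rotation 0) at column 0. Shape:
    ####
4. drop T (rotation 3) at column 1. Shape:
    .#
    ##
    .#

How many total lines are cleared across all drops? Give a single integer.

Answer: 0

Derivation:
Drop 1: T rot1 at col 3 lands with bottom-row=0; cleared 0 line(s) (total 0); column heights now [0 0 0 3 2], max=3
Drop 2: L rot3 at col 0 lands with bottom-row=0; cleared 0 line(s) (total 0); column heights now [3 3 0 3 2], max=3
Drop 3: I rot0 at col 0 lands with bottom-row=3; cleared 0 line(s) (total 0); column heights now [4 4 4 4 2], max=4
Drop 4: T rot3 at col 1 lands with bottom-row=4; cleared 0 line(s) (total 0); column heights now [4 6 7 4 2], max=7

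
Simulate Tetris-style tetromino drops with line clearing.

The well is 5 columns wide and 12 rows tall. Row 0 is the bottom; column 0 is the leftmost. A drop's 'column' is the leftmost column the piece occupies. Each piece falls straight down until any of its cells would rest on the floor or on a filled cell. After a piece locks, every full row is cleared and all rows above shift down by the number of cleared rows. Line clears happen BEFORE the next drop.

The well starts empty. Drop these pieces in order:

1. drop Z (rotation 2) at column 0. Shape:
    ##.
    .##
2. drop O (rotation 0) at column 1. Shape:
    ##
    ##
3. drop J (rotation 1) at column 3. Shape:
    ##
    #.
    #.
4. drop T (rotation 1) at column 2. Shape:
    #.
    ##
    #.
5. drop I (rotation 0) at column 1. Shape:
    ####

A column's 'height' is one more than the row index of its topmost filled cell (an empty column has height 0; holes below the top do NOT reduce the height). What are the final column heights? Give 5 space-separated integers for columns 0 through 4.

Drop 1: Z rot2 at col 0 lands with bottom-row=0; cleared 0 line(s) (total 0); column heights now [2 2 1 0 0], max=2
Drop 2: O rot0 at col 1 lands with bottom-row=2; cleared 0 line(s) (total 0); column heights now [2 4 4 0 0], max=4
Drop 3: J rot1 at col 3 lands with bottom-row=0; cleared 0 line(s) (total 0); column heights now [2 4 4 3 3], max=4
Drop 4: T rot1 at col 2 lands with bottom-row=4; cleared 0 line(s) (total 0); column heights now [2 4 7 6 3], max=7
Drop 5: I rot0 at col 1 lands with bottom-row=7; cleared 0 line(s) (total 0); column heights now [2 8 8 8 8], max=8

Answer: 2 8 8 8 8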